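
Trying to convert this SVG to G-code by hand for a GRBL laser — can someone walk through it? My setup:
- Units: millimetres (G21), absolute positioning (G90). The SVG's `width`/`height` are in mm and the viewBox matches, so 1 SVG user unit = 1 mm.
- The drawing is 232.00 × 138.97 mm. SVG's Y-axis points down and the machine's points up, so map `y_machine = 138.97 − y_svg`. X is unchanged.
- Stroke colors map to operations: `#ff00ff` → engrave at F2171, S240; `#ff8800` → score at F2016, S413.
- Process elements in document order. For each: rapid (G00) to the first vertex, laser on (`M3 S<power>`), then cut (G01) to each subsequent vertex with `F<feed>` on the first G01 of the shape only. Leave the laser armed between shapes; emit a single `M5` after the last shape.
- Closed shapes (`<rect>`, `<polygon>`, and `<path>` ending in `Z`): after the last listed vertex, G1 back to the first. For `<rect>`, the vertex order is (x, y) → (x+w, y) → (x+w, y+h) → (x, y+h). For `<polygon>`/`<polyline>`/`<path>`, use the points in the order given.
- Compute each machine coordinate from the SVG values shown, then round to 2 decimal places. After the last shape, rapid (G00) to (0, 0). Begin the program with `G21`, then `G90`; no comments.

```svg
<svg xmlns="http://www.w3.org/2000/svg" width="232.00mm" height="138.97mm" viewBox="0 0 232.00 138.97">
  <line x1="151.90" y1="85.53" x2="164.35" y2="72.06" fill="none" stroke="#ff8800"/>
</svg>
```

Since the viewBox matches the mm dimensions, user units are millimetres directly. The only transform is the Y-flip y_m = 138.97 − y_svg.

Shape 1 is a line segment drawn with `<line>`. Its stroke #ff8800 means score at S413, F2016. After flipping Y the toolpath is (151.90,53.44) → (164.35,66.91).

G21
G90
G00 X151.90 Y53.44
M3 S413
G01 X164.35 Y66.91 F2016
M5
G00 X0.00 Y0.00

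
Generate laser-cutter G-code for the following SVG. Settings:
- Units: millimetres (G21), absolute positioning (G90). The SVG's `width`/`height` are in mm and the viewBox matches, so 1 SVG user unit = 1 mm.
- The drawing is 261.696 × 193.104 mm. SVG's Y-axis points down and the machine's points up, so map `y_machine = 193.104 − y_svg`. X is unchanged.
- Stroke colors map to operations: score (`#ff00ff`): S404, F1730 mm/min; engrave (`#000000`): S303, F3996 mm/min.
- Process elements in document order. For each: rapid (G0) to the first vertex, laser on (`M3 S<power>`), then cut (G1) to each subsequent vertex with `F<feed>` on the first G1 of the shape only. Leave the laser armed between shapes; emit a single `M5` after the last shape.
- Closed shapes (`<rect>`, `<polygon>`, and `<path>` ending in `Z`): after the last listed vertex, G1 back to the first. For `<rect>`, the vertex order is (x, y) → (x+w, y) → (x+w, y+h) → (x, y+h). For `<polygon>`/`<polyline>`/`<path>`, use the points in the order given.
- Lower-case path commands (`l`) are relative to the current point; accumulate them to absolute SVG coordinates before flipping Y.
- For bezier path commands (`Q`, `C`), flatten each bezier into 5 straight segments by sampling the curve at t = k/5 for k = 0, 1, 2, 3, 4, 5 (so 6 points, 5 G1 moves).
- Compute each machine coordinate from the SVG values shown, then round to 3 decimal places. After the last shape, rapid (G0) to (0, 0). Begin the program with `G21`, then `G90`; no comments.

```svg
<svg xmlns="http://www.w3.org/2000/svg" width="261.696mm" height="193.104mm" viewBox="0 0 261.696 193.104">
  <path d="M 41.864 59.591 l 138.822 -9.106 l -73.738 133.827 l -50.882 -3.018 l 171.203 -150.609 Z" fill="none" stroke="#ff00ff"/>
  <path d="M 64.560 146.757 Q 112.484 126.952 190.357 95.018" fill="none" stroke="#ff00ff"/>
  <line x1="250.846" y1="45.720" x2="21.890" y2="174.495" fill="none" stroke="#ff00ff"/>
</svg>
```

viewBox `0 0 261.696 193.104` with mm width/height → 1 unit = 1 mm. Flip: y_m = 193.104 − y_svg.

**Shape 1** — `<path>` closed polygon, stroke `#ff00ff` → score (S404, F1730). Machine vertices: (41.864,133.513) → (180.686,142.619) → (106.948,8.792) → (56.066,11.810) → (227.269,162.419) → (41.864,133.513). Closed: final G1 returns to the first vertex.

**Shape 2** — `<path>` quadratic bezier, stroke `#ff00ff` → score (S404, F1730). Control points (SVG): P0=(64.560,146.757), P1=(112.484,126.952), P2=(190.357,95.018); sampled at t=k/5. Machine vertices: (64.560,46.347) → (84.928,54.754) → (107.691,64.132) → (132.850,74.479) → (160.406,85.798) → (190.357,98.086). Open path.

**Shape 3** — `<line>` line segment, stroke `#ff00ff` → score (S404, F1730). Machine vertices: (250.846,147.384) → (21.890,18.609). Open path.

G21
G90
G0 X41.864 Y133.513
M3 S404
G1 X180.686 Y142.619 F1730
G1 X106.948 Y8.792
G1 X56.066 Y11.810
G1 X227.269 Y162.419
G1 X41.864 Y133.513
G0 X64.560 Y46.347
M3 S404
G1 X84.928 Y54.754 F1730
G1 X107.691 Y64.132
G1 X132.850 Y74.479
G1 X160.406 Y85.798
G1 X190.357 Y98.086
G0 X250.846 Y147.384
M3 S404
G1 X21.890 Y18.609 F1730
M5
G0 X0.000 Y0.000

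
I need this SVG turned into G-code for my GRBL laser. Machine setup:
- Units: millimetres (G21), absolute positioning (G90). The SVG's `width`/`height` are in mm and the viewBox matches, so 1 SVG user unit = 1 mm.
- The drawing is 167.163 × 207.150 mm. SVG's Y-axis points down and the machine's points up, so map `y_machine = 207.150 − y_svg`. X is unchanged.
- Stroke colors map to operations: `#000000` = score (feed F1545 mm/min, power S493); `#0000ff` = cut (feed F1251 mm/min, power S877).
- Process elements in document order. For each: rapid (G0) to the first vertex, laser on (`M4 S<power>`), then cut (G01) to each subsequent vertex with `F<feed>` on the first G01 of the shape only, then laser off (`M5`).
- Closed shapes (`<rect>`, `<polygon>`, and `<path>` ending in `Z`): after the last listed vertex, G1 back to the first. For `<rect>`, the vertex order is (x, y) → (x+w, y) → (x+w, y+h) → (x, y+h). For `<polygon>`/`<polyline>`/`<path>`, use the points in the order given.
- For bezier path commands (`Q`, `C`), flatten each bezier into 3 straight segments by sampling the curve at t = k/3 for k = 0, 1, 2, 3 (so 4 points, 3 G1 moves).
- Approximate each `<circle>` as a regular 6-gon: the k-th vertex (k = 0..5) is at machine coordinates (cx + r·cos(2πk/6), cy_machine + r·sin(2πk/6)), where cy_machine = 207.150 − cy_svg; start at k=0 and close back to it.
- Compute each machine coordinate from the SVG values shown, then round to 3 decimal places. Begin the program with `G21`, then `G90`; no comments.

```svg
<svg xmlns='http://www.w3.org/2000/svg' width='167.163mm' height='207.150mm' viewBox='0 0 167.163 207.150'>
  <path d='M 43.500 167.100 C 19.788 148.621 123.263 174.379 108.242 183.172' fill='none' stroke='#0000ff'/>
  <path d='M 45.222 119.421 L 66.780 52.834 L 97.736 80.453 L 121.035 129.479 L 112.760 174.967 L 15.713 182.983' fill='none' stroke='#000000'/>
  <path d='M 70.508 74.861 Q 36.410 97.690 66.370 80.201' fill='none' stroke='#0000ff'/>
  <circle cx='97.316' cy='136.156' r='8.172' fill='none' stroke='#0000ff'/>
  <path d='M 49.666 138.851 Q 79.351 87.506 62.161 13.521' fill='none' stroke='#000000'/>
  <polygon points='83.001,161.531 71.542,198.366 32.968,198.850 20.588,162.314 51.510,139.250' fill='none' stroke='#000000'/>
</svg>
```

G21
G90
G0 X43.500 Y40.050
M4 S877
G01 X53.084 Y46.050 F1251
G01 X92.864 Y36.159
G01 X108.242 Y23.978
M5
G0 X45.222 Y87.729
M4 S493
G01 X66.780 Y154.316 F1545
G01 X97.736 Y126.697
G01 X121.035 Y77.671
G01 X112.760 Y32.183
G01 X15.713 Y24.167
M5
G0 X70.508 Y132.289
M4 S877
G01 X54.894 Y121.549 F1251
G01 X53.514 Y119.769
G01 X66.370 Y126.949
M5
G0 X105.488 Y70.994
M4 S877
G01 X101.402 Y78.071 F1251
G01 X93.230 Y78.071
G01 X89.144 Y70.994
G01 X93.230 Y63.917
G01 X101.402 Y63.917
G01 X105.488 Y70.994
M5
G0 X49.666 Y68.299
M4 S493
G01 X64.248 Y105.045 F1545
G01 X68.413 Y146.821
G01 X62.161 Y193.629
M5
G0 X83.001 Y45.619
M4 S493
G01 X71.542 Y8.784 F1545
G01 X32.968 Y8.300
G01 X20.588 Y44.836
G01 X51.510 Y67.900
G01 X83.001 Y45.619
M5

viewBox `0 0 167.163 207.150` with mm width/height → 1 unit = 1 mm. Flip: y_m = 207.150 − y_svg.

**Shape 1** — `<path>` cubic bezier, stroke `#0000ff` → cut (S877, F1251). Control points (SVG): P0=(43.500,167.100), P1=(19.788,148.621), P2=(123.263,174.379), P3=(108.242,183.172); sampled at t=k/3. Machine vertices: (43.500,40.050) → (53.084,46.050) → (92.864,36.159) → (108.242,23.978). Open path.

**Shape 2** — `<path>` open polyline, stroke `#000000` → score (S493, F1545). Machine vertices: (45.222,87.729) → (66.780,154.316) → (97.736,126.697) → (121.035,77.671) → (112.760,32.183) → (15.713,24.167). Open path.

**Shape 3** — `<path>` quadratic bezier, stroke `#0000ff` → cut (S877, F1251). Control points (SVG): P0=(70.508,74.861), P1=(36.410,97.690), P2=(66.370,80.201); sampled at t=k/3. Machine vertices: (70.508,132.289) → (54.894,121.549) → (53.514,119.769) → (66.370,126.949). Open path.

**Shape 4** — `<circle>` circle, stroke `#0000ff` → cut (S877, F1251). Machine vertices: (105.488,70.994) → (101.402,78.071) → (93.230,78.071) → (89.144,70.994) → (93.230,63.917) → (101.402,63.917) → (105.488,70.994). Closed: final G1 returns to the first vertex.

**Shape 5** — `<path>` quadratic bezier, stroke `#000000` → score (S493, F1545). Control points (SVG): P0=(49.666,138.851), P1=(79.351,87.506), P2=(62.161,13.521); sampled at t=k/3. Machine vertices: (49.666,68.299) → (64.248,105.045) → (68.413,146.821) → (62.161,193.629). Open path.

**Shape 6** — `<polygon>` regular polygon, stroke `#000000` → score (S493, F1545). Machine vertices: (83.001,45.619) → (71.542,8.784) → (32.968,8.300) → (20.588,44.836) → (51.510,67.900) → (83.001,45.619). Closed: final G1 returns to the first vertex.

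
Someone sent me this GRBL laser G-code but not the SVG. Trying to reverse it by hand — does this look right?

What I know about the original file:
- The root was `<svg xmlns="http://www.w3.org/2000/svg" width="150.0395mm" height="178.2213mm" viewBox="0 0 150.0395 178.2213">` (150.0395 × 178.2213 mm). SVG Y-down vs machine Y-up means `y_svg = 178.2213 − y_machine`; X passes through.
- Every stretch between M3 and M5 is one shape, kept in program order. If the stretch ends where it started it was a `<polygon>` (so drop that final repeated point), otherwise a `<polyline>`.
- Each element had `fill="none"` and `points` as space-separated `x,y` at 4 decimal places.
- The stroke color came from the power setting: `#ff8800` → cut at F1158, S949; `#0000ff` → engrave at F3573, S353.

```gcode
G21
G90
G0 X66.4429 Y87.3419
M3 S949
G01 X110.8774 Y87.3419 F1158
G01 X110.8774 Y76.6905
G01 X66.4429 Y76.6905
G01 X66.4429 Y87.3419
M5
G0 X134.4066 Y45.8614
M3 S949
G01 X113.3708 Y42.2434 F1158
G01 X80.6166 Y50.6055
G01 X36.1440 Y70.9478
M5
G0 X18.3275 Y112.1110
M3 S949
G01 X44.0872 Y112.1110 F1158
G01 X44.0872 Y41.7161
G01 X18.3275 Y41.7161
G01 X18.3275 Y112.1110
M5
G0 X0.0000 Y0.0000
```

<svg xmlns="http://www.w3.org/2000/svg" width="150.0395mm" height="178.2213mm" viewBox="0 0 150.0395 178.2213">
  <polygon points="66.4429,90.8794 110.8774,90.8794 110.8774,101.5308 66.4429,101.5308" fill="none" stroke="#ff8800"/>
  <polyline points="134.4066,132.3599 113.3708,135.9779 80.6166,127.6158 36.1440,107.2735" fill="none" stroke="#ff8800"/>
  <polygon points="18.3275,66.1103 44.0872,66.1103 44.0872,136.5052 18.3275,136.5052" fill="none" stroke="#ff8800"/>
</svg>

Each laser-on run becomes one SVG element. Flip Y back into SVG space with y_svg = 178.2213 − y_machine. Every run uses S949, so all elements get stroke `#ff8800` (cut).

Run 1: The run returns to its start, so emit a `<polygon>` with points (Y-flipped): 66.4429,90.8794 110.8774,90.8794 110.8774,101.5308 66.4429,101.5308.

Run 2: The run is open, so emit a `<polyline>` with points (Y-flipped): 134.4066,132.3599 113.3708,135.9779 80.6166,127.6158 36.1440,107.2735.

Run 3: The run returns to its start, so emit a `<polygon>` with points (Y-flipped): 18.3275,66.1103 44.0872,66.1103 44.0872,136.5052 18.3275,136.5052.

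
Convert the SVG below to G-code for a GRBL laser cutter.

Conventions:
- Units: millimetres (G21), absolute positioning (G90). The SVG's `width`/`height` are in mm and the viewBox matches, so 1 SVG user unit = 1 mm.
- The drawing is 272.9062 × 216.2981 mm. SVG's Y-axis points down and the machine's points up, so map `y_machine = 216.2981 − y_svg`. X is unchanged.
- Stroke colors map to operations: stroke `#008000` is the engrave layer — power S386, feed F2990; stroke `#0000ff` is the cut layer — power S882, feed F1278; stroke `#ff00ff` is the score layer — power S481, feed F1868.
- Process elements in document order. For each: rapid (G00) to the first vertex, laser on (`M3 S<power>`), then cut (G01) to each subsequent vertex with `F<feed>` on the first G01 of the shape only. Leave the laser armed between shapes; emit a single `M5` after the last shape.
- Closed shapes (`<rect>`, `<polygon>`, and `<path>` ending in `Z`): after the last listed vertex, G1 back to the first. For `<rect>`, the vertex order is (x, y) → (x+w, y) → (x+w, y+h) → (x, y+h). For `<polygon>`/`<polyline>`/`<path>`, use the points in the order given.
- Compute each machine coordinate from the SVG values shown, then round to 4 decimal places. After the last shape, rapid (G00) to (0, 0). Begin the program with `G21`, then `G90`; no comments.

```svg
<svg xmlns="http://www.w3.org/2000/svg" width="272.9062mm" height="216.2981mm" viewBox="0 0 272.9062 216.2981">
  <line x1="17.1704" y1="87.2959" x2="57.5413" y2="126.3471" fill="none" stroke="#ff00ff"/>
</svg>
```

1 u = 1 mm; y_m = 216.2981 − y.

[1] `<line>` line segment, #ff00ff→score S481 F1868: (17.1704,129.0022) → (57.5413,89.9510)

G21
G90
G00 X17.1704 Y129.0022
M3 S481
G01 X57.5413 Y89.9510 F1868
M5
G00 X0.0000 Y0.0000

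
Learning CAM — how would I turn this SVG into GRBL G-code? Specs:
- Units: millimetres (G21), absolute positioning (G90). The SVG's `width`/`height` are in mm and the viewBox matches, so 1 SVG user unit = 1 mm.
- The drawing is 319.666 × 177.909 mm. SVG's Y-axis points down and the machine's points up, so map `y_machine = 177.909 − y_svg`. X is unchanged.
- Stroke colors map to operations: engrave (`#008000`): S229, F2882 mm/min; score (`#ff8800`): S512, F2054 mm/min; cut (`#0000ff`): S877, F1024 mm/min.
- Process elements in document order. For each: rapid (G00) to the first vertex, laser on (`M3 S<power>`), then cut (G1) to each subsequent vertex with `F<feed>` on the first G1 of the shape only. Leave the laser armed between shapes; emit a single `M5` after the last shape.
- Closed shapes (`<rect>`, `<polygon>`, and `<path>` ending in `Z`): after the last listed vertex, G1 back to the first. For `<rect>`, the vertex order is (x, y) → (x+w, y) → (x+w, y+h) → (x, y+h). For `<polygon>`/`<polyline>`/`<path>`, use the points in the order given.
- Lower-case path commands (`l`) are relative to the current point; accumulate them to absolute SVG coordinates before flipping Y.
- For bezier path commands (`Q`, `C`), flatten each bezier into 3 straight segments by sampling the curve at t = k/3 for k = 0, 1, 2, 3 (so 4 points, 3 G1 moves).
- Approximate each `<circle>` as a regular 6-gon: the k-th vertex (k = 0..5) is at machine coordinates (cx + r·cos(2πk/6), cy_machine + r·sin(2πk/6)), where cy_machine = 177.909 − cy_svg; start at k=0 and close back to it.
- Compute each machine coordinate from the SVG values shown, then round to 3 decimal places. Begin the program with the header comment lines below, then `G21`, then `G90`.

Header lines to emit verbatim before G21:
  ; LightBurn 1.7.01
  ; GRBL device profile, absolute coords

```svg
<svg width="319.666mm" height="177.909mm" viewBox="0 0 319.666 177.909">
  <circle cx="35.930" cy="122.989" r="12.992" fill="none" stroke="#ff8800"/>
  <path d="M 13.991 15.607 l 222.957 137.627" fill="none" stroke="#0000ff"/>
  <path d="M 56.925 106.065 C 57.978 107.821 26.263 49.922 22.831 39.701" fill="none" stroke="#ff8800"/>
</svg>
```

1 u = 1 mm; y_m = 177.909 − y.

[1] `<circle>` circle, #ff8800→score S512 F2054: (48.922,54.920) → (42.426,66.171) → (29.434,66.171) → (22.938,54.920) → (29.434,43.669) → (42.426,43.669) → (48.922,54.920) (closed)

[2] `<path>` line segment, #0000ff→cut S877 F1024: (13.991,162.302) → (236.948,24.675)

[3] `<path>` cubic bezier, #ff8800→score S512 F2054: (56.925,71.844) → (49.316,85.998) → (33.430,116.070) → (22.831,138.208)

; LightBurn 1.7.01
; GRBL device profile, absolute coords
G21
G90
G00 X48.922 Y54.920
M3 S512
G1 X42.426 Y66.171 F2054
G1 X29.434 Y66.171
G1 X22.938 Y54.920
G1 X29.434 Y43.669
G1 X42.426 Y43.669
G1 X48.922 Y54.920
G00 X13.991 Y162.302
M3 S877
G1 X236.948 Y24.675 F1024
G00 X56.925 Y71.844
M3 S512
G1 X49.316 Y85.998 F2054
G1 X33.430 Y116.070
G1 X22.831 Y138.208
M5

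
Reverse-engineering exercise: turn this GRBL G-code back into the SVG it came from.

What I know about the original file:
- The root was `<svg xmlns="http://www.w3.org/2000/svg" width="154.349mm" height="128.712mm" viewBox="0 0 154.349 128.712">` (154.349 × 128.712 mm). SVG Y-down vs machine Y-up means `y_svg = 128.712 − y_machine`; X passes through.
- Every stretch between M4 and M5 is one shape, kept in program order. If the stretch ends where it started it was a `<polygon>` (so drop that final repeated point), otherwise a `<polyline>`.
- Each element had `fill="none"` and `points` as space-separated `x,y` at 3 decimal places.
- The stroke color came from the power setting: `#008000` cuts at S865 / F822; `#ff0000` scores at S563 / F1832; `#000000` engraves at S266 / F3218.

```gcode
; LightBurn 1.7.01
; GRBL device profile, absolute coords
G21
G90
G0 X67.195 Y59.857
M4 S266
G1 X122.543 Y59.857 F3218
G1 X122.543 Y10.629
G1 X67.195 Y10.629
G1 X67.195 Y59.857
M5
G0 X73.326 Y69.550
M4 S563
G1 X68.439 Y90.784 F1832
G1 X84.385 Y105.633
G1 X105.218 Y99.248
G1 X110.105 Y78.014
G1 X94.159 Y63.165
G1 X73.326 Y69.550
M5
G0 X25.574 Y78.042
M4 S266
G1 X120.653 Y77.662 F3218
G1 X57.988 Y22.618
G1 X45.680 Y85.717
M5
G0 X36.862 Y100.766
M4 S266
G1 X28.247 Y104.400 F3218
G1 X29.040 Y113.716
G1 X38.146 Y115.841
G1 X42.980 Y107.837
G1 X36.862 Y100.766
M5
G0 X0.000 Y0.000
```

Machine Y-up, SVG Y-down with viewBox height 128.712, so y_svg = 128.712 − y_machine; X carries over.

Run 1: the run's S266 means `#000000` (engrave). The run returns to its start, so emit a `<polygon>` with points (Y-flipped): 67.195,68.855 122.543,68.855 122.543,118.083 67.195,118.083.

Run 2: power S563 maps to stroke `#ff0000` (score). The run returns to its start, so emit a `<polygon>` with points (Y-flipped): 73.326,59.162 68.439,37.928 84.385,23.079 105.218,29.464 110.105,50.698 94.159,65.547.

Run 3: power S266 maps to stroke `#000000` (engrave). The run is open, so emit a `<polyline>` with points (Y-flipped): 25.574,50.670 120.653,51.050 57.988,106.094 45.680,42.995.

Run 4: S266 ⇒ engrave layer `#000000`. The run returns to its start, so emit a `<polygon>` with points (Y-flipped): 36.862,27.946 28.247,24.312 29.040,14.996 38.146,12.871 42.980,20.875.

<svg xmlns="http://www.w3.org/2000/svg" width="154.349mm" height="128.712mm" viewBox="0 0 154.349 128.712">
  <polygon points="67.195,68.855 122.543,68.855 122.543,118.083 67.195,118.083" fill="none" stroke="#000000"/>
  <polygon points="73.326,59.162 68.439,37.928 84.385,23.079 105.218,29.464 110.105,50.698 94.159,65.547" fill="none" stroke="#ff0000"/>
  <polyline points="25.574,50.670 120.653,51.050 57.988,106.094 45.680,42.995" fill="none" stroke="#000000"/>
  <polygon points="36.862,27.946 28.247,24.312 29.040,14.996 38.146,12.871 42.980,20.875" fill="none" stroke="#000000"/>
</svg>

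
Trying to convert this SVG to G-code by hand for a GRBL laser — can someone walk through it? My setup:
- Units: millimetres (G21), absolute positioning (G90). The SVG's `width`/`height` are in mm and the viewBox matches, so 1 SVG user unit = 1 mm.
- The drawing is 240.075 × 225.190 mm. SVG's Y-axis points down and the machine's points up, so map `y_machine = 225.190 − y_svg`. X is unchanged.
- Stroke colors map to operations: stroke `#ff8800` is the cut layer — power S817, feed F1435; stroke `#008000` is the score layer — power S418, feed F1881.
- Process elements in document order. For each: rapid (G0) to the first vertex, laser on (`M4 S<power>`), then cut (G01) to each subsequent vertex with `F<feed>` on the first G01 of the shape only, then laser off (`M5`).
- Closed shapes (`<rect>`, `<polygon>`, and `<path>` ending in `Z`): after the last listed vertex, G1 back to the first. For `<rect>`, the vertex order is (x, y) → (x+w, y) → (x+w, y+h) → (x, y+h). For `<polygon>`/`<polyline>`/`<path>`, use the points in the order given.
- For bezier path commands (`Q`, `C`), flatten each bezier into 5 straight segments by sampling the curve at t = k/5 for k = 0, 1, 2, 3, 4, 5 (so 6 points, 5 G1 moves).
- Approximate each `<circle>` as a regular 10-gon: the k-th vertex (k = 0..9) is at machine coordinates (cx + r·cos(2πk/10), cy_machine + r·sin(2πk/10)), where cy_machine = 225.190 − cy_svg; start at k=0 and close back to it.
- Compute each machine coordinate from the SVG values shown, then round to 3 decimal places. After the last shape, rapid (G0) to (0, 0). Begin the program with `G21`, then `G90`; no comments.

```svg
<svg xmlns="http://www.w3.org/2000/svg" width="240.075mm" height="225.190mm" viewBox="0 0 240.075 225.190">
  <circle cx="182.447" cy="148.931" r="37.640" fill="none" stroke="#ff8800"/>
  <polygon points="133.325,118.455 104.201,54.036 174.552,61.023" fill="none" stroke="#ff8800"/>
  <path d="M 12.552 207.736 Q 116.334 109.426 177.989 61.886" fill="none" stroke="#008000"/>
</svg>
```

viewBox `0 0 240.075 225.190` with mm width/height → 1 unit = 1 mm. Flip: y_m = 225.190 − y_svg.

**Shape 1** — `<circle>` circle, stroke `#ff8800` → cut (S817, F1435). Machine vertices: (220.087,76.259) → (212.898,98.383) → (194.078,112.057) → (170.816,112.057) → (151.996,98.383) → (144.807,76.259) → (151.996,54.135) → (170.816,40.461) → (194.078,40.461) → (212.898,54.135) → (220.087,76.259). Closed: final G1 returns to the first vertex.

**Shape 2** — `<polygon>` regular polygon, stroke `#ff8800` → cut (S817, F1435). Machine vertices: (133.325,106.735) → (104.201,171.154) → (174.552,164.167) → (133.325,106.735). Closed: final G1 returns to the first vertex.

**Shape 3** — `<path>` quadratic bezier, stroke `#008000` → score (S418, F1881). Control points (SVG): P0=(12.552,207.736), P1=(116.334,109.426), P2=(177.989,61.886); sampled at t=k/5. Machine vertices: (12.552,17.454) → (52.380,54.747) → (88.837,87.979) → (121.925,117.149) → (151.642,142.257) → (177.989,163.304). Open path.

G21
G90
G0 X220.087 Y76.259
M4 S817
G01 X212.898 Y98.383 F1435
G01 X194.078 Y112.057
G01 X170.816 Y112.057
G01 X151.996 Y98.383
G01 X144.807 Y76.259
G01 X151.996 Y54.135
G01 X170.816 Y40.461
G01 X194.078 Y40.461
G01 X212.898 Y54.135
G01 X220.087 Y76.259
M5
G0 X133.325 Y106.735
M4 S817
G01 X104.201 Y171.154 F1435
G01 X174.552 Y164.167
G01 X133.325 Y106.735
M5
G0 X12.552 Y17.454
M4 S418
G01 X52.380 Y54.747 F1881
G01 X88.837 Y87.979
G01 X121.925 Y117.149
G01 X151.642 Y142.257
G01 X177.989 Y163.304
M5
G0 X0.000 Y0.000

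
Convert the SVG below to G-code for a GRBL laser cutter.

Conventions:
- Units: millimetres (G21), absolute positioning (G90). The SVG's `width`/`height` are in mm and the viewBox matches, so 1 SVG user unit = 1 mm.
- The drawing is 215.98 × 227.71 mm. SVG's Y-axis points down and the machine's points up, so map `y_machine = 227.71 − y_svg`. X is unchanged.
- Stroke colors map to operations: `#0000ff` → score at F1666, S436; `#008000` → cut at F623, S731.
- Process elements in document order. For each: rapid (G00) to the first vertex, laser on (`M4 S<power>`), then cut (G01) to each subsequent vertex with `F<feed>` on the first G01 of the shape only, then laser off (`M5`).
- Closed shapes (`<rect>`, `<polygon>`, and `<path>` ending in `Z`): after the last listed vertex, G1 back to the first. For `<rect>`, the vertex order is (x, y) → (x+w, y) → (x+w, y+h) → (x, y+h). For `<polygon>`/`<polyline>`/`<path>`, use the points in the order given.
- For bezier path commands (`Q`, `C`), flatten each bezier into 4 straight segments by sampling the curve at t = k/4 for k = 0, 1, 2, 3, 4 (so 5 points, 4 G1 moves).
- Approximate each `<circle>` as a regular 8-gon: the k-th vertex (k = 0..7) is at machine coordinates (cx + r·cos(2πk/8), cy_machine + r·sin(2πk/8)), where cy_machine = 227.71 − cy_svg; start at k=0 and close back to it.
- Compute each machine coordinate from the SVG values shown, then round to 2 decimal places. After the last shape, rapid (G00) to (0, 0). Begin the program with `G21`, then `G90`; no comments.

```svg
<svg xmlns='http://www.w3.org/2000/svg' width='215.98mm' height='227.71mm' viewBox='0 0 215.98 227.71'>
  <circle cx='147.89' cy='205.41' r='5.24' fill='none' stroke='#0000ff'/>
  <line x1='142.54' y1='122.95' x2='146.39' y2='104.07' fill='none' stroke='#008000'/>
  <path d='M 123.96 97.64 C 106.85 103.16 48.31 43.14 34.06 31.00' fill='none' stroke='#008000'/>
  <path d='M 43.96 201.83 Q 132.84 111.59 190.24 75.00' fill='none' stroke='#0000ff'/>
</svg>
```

viewBox `0 0 215.98 227.71` with mm width/height → 1 unit = 1 mm. Flip: y_m = 227.71 − y_svg.

**Shape 1** — `<circle>` circle, stroke `#0000ff` → score (S436, F1666). Machine vertices: (153.13,22.30) → (151.60,26.01) → (147.89,27.54) → (144.18,26.01) → (142.65,22.30) → (144.18,18.59) → (147.89,17.06) → (151.60,18.59) → (153.13,22.30). Closed: final G1 returns to the first vertex.

**Shape 2** — `<line>` line segment, stroke `#008000` → cut (S731, F623). Machine vertices: (142.54,104.76) → (146.39,123.64). Open path.

**Shape 3** — `<path>` cubic bezier, stroke `#008000` → cut (S731, F623). Control points (SVG): P0=(123.96,97.64), P1=(106.85,103.16), P2=(48.31,43.14), P3=(34.06,31.00); sampled at t=k/4. Machine vertices: (123.96,130.07) → (104.70,136.45) → (77.94,156.77) → (51.71,180.40) → (34.06,196.71). Open path.

**Shape 4** — `<path>` quadratic bezier, stroke `#0000ff` → score (S436, F1666). Control points (SVG): P0=(43.96,201.83), P1=(132.84,111.59), P2=(190.24,75.00); sampled at t=k/4. Machine vertices: (43.96,25.88) → (86.43,67.65) → (124.97,102.71) → (159.57,131.06) → (190.24,152.71). Open path.

G21
G90
G00 X153.13 Y22.30
M4 S436
G01 X151.60 Y26.01 F1666
G01 X147.89 Y27.54
G01 X144.18 Y26.01
G01 X142.65 Y22.30
G01 X144.18 Y18.59
G01 X147.89 Y17.06
G01 X151.60 Y18.59
G01 X153.13 Y22.30
M5
G00 X142.54 Y104.76
M4 S731
G01 X146.39 Y123.64 F623
M5
G00 X123.96 Y130.07
M4 S731
G01 X104.70 Y136.45 F623
G01 X77.94 Y156.77
G01 X51.71 Y180.40
G01 X34.06 Y196.71
M5
G00 X43.96 Y25.88
M4 S436
G01 X86.43 Y67.65 F1666
G01 X124.97 Y102.71
G01 X159.57 Y131.06
G01 X190.24 Y152.71
M5
G00 X0.00 Y0.00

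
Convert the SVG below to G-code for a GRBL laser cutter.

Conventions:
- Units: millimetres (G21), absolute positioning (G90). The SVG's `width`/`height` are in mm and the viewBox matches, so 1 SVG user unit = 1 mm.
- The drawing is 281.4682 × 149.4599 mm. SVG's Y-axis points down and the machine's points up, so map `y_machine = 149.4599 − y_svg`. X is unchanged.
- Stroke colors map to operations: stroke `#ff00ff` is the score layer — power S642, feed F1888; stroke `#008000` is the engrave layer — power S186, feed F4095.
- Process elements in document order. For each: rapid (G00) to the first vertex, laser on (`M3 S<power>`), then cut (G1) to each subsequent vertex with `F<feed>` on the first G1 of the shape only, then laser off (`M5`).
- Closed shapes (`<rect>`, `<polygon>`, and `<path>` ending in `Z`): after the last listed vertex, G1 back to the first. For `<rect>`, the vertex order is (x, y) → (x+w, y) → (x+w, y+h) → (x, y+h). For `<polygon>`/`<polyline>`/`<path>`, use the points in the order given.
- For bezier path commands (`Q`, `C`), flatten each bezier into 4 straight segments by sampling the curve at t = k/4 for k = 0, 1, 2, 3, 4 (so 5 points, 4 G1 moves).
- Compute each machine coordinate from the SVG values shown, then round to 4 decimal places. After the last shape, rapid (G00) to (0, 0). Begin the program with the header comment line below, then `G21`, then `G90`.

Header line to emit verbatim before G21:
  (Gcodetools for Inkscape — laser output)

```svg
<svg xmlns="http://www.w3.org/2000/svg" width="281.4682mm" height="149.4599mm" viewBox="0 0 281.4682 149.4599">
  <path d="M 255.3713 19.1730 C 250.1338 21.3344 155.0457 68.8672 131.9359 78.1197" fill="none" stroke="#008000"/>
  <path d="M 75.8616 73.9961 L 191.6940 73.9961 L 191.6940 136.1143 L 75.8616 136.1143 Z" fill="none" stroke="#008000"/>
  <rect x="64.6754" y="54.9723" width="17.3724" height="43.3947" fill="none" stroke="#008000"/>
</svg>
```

(Gcodetools for Inkscape — laser output)
G21
G90
G00 X255.3713 Y130.2869
M3 S186
G1 X237.1248 Y121.4658 F4095
G1 X200.3557 Y103.4727
G1 X160.2356 Y84.1501
G1 X131.9359 Y71.3402
M5
G00 X75.8616 Y75.4638
M3 S186
G1 X191.6940 Y75.4638 F4095
G1 X191.6940 Y13.3456
G1 X75.8616 Y13.3456
G1 X75.8616 Y75.4638
M5
G00 X64.6754 Y94.4876
M3 S186
G1 X82.0478 Y94.4876 F4095
G1 X82.0478 Y51.0929
G1 X64.6754 Y51.0929
G1 X64.6754 Y94.4876
M5
G00 X0.0000 Y0.0000

Since the viewBox matches the mm dimensions, user units are millimetres directly. The only transform is the Y-flip y_m = 149.4599 − y_svg.

Shape 1 is a cubic bezier drawn with `<path>`. Its stroke #008000 means engrave at S186, F4095. After flipping Y the toolpath is (255.3713,130.2869) → (237.1248,121.4658) → (200.3557,103.4727) → (160.2356,84.1501) → (131.9359,71.3402).

Shape 2 is a rectangle drawn with `<path>`. Its stroke #008000 means engrave at S186, F4095. After flipping Y the toolpath is (75.8616,75.4638) → (191.6940,75.4638) → (191.6940,13.3456) → (75.8616,13.3456) → (75.8616,75.4638), returning to the start.

Shape 3 is a rectangle drawn with `<rect>`. Its stroke #008000 means engrave at S186, F4095. After flipping Y the toolpath is (64.6754,94.4876) → (82.0478,94.4876) → (82.0478,51.0929) → (64.6754,51.0929) → (64.6754,94.4876), returning to the start.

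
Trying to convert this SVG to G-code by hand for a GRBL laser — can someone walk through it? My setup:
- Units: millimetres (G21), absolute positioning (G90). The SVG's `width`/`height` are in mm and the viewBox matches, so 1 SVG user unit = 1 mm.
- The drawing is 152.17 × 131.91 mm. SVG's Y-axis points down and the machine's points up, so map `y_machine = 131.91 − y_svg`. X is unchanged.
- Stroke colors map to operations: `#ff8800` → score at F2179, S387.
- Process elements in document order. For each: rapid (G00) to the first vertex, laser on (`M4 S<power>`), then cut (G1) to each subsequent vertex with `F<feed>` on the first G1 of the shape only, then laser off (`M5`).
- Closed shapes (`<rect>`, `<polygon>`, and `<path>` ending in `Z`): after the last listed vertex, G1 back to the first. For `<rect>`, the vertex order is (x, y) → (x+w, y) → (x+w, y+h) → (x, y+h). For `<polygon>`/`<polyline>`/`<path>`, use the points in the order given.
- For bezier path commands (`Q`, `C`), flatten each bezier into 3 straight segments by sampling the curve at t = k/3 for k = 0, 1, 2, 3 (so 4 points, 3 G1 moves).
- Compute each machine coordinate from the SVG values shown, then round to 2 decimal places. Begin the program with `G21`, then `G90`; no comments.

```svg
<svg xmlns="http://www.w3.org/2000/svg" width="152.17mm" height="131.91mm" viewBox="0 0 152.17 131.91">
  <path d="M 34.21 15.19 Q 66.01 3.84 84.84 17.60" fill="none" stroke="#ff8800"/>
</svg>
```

G21
G90
G00 X34.21 Y116.72
M4 S387
G1 X53.97 Y121.50 F2179
G1 X70.85 Y120.69
G1 X84.84 Y114.31
M5

1 u = 1 mm; y_m = 131.91 − y.

[1] `<path>` quadratic bezier, #ff8800→score S387 F2179: (34.21,116.72) → (53.97,121.50) → (70.85,120.69) → (84.84,114.31)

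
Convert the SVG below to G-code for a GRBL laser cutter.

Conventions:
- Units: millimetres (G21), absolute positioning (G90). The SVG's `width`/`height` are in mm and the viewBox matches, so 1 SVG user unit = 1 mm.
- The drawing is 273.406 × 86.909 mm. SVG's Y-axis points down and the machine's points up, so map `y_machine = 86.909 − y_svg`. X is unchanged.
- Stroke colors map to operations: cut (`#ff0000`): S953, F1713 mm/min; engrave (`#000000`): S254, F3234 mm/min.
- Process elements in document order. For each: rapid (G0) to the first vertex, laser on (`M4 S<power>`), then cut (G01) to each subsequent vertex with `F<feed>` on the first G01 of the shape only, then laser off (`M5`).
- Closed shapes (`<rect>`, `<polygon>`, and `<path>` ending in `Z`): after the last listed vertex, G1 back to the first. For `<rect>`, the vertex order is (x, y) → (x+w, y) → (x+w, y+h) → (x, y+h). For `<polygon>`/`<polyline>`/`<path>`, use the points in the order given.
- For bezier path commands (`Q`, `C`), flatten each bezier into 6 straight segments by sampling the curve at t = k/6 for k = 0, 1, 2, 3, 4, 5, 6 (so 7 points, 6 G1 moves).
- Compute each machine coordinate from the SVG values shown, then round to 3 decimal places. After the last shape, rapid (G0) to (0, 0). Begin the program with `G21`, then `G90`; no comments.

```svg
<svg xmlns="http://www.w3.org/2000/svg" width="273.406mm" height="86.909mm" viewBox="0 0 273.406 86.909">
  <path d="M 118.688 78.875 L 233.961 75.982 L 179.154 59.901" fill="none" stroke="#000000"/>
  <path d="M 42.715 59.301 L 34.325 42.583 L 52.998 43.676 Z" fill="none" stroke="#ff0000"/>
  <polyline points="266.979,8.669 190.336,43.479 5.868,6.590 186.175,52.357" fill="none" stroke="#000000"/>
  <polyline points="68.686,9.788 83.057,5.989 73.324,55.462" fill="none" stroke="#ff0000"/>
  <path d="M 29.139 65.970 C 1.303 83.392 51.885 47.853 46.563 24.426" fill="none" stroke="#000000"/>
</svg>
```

1 u = 1 mm; y_m = 86.909 − y.

[1] `<path>` open polyline, #000000→engrave S254 F3234: (118.688,8.034) → (233.961,10.927) → (179.154,27.008)

[2] `<path>` regular polygon, #ff0000→cut S953 F1713: (42.715,27.608) → (34.325,44.326) → (52.998,43.233) → (42.715,27.608) (closed)

[3] `<polyline>` open polyline, #000000→engrave S254 F3234: (266.979,78.240) → (190.336,43.430) → (5.868,80.319) → (186.175,34.552)

[4] `<polyline>` open polyline, #ff0000→cut S953 F1713: (68.686,77.121) → (83.057,80.920) → (73.324,31.447)

[5] `<path>` cubic bezier, #000000→engrave S254 F3234: (29.139,20.939) → (21.134,16.340) → (22.467,18.761) → (29.408,26.393) → (38.225,37.429) → (45.187,50.061) → (46.563,62.483)

G21
G90
G0 X118.688 Y8.034
M4 S254
G01 X233.961 Y10.927 F3234
G01 X179.154 Y27.008
M5
G0 X42.715 Y27.608
M4 S953
G01 X34.325 Y44.326 F1713
G01 X52.998 Y43.233
G01 X42.715 Y27.608
M5
G0 X266.979 Y78.240
M4 S254
G01 X190.336 Y43.430 F3234
G01 X5.868 Y80.319
G01 X186.175 Y34.552
M5
G0 X68.686 Y77.121
M4 S953
G01 X83.057 Y80.920 F1713
G01 X73.324 Y31.447
M5
G0 X29.139 Y20.939
M4 S254
G01 X21.134 Y16.340 F3234
G01 X22.467 Y18.761
G01 X29.408 Y26.393
G01 X38.225 Y37.429
G01 X45.187 Y50.061
G01 X46.563 Y62.483
M5
G0 X0.000 Y0.000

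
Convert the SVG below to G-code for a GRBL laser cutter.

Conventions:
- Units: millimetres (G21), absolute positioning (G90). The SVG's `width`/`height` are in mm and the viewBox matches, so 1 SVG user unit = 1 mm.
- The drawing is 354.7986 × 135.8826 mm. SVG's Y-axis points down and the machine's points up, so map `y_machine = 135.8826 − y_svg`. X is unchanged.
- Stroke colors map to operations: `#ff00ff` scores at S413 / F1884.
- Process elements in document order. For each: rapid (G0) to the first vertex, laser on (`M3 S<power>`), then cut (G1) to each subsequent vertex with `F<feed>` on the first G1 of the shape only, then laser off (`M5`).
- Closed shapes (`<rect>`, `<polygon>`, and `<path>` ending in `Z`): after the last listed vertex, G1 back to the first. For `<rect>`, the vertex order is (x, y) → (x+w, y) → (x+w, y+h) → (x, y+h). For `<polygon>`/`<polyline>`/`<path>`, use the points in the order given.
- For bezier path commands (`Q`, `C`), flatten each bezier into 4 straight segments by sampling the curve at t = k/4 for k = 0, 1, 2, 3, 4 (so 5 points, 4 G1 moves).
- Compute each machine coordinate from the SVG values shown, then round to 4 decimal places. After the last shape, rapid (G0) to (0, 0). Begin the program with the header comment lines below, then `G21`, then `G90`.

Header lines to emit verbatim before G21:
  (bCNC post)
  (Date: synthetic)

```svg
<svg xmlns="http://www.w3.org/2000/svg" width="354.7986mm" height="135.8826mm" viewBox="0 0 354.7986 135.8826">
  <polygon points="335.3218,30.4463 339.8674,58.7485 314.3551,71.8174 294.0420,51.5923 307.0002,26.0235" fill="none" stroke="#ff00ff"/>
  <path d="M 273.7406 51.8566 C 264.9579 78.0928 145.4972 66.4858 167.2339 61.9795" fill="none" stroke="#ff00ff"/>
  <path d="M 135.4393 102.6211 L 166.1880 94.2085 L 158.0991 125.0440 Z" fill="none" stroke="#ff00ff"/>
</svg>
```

1 u = 1 mm; y_m = 135.8826 − y.

[1] `<polygon>` regular polygon, #ff00ff→score S413 F1884: (335.3218,105.4363) → (339.8674,77.1341) → (314.3551,64.0652) → (294.0420,84.2903) → (307.0002,109.8591) → (335.3218,105.4363) (closed)

[2] `<path>` cubic bezier, #ff00ff→score S413 F1884: (273.7406,84.0260) → (250.3370,70.7422) → (209.0425,67.4361) → (173.4703,69.8942) → (167.2339,73.9031)

[3] `<path>` regular polygon, #ff00ff→score S413 F1884: (135.4393,33.2615) → (166.1880,41.6741) → (158.0991,10.8386) → (135.4393,33.2615) (closed)

(bCNC post)
(Date: synthetic)
G21
G90
G0 X335.3218 Y105.4363
M3 S413
G1 X339.8674 Y77.1341 F1884
G1 X314.3551 Y64.0652
G1 X294.0420 Y84.2903
G1 X307.0002 Y109.8591
G1 X335.3218 Y105.4363
M5
G0 X273.7406 Y84.0260
M3 S413
G1 X250.3370 Y70.7422 F1884
G1 X209.0425 Y67.4361
G1 X173.4703 Y69.8942
G1 X167.2339 Y73.9031
M5
G0 X135.4393 Y33.2615
M3 S413
G1 X166.1880 Y41.6741 F1884
G1 X158.0991 Y10.8386
G1 X135.4393 Y33.2615
M5
G0 X0.0000 Y0.0000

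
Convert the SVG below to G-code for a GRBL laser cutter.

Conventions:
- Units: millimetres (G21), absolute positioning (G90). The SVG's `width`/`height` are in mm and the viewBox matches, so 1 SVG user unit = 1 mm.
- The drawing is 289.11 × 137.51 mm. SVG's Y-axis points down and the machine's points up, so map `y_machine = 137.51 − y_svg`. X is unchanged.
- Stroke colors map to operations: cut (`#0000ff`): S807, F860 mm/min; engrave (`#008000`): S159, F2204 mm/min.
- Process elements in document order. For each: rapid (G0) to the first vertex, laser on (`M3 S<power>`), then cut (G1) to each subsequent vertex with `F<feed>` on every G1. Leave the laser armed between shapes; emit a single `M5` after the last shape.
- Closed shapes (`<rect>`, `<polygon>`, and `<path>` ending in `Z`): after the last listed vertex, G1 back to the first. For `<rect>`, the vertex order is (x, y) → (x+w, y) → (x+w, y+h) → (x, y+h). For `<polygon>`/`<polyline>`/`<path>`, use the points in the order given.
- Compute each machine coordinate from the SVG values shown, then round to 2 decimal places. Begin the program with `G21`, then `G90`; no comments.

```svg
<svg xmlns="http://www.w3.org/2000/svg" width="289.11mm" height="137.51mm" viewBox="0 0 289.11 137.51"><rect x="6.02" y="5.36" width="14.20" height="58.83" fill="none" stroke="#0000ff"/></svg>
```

1 u = 1 mm; y_m = 137.51 − y.

[1] `<rect>` rectangle, #0000ff→cut S807 F860: (6.02,132.15) → (20.22,132.15) → (20.22,73.32) → (6.02,73.32) → (6.02,132.15) (closed)

G21
G90
G0 X6.02 Y132.15
M3 S807
G1 X20.22 Y132.15 F860
G1 X20.22 Y73.32 F860
G1 X6.02 Y73.32 F860
G1 X6.02 Y132.15 F860
M5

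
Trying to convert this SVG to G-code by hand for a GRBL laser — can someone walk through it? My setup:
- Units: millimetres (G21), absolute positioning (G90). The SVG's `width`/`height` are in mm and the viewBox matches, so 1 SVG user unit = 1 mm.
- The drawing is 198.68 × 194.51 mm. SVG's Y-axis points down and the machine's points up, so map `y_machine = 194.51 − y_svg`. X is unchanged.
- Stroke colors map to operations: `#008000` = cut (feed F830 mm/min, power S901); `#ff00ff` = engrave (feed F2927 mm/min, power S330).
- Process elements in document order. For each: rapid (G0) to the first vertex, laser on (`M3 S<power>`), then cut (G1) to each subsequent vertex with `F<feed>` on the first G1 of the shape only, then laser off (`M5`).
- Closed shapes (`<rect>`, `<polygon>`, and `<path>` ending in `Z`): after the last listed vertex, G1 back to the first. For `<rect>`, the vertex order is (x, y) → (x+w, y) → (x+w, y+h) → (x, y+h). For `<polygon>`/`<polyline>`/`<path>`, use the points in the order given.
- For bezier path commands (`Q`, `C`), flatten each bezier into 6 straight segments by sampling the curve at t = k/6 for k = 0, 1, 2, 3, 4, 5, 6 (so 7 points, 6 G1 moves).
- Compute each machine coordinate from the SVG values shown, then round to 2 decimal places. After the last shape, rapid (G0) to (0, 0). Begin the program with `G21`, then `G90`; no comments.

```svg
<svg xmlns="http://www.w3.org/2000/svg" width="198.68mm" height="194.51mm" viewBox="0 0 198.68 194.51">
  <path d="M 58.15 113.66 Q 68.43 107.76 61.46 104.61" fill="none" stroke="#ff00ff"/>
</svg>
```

viewBox `0 0 198.68 194.51` with mm width/height → 1 unit = 1 mm. Flip: y_m = 194.51 − y_svg.

**Shape 1** — `<path>` quadratic bezier, stroke `#ff00ff` → engrave (S330, F2927). Control points (SVG): P0=(58.15,113.66), P1=(68.43,107.76), P2=(61.46,104.61); sampled at t=k/6. Machine vertices: (58.15,80.85) → (61.10,82.74) → (63.09,84.48) → (64.12,86.06) → (64.19,87.49) → (63.30,88.77) → (61.46,89.90). Open path.

G21
G90
G0 X58.15 Y80.85
M3 S330
G1 X61.10 Y82.74 F2927
G1 X63.09 Y84.48
G1 X64.12 Y86.06
G1 X64.19 Y87.49
G1 X63.30 Y88.77
G1 X61.46 Y89.90
M5
G0 X0.00 Y0.00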